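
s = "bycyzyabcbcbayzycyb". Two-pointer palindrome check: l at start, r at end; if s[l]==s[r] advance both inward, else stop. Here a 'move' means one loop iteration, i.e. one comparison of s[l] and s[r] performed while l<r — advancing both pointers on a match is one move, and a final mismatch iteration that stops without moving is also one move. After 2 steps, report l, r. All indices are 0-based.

l=2, r=16

l=0 r=18: 'b'=='b', l++,r--
l=1 r=17: 'y'=='y', l++,r--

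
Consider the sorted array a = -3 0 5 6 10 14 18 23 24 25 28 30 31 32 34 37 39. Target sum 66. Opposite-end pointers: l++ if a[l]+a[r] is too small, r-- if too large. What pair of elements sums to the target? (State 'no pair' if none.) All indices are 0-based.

l=0 r=16: -3+39=36 <66, l++
l=1 r=16: 0+39=39 <66, l++
l=2 r=16: 5+39=44 <66, l++
l=3 r=16: 6+39=45 <66, l++
l=4 r=16: 10+39=49 <66, l++
l=5 r=16: 14+39=53 <66, l++
l=6 r=16: 18+39=57 <66, l++
l=7 r=16: 23+39=62 <66, l++
l=8 r=16: 24+39=63 <66, l++
l=9 r=16: 25+39=64 <66, l++
l=10 r=16: 28+39=67 >66, r--
l=10 r=15: 28+37=65 <66, l++
l=11 r=15: 30+37=67 >66, r--
l=11 r=14: 30+34=64 <66, l++
l=12 r=14: 31+34=65 <66, l++
l=13 r=14: 32+34=66, found

(32, 34)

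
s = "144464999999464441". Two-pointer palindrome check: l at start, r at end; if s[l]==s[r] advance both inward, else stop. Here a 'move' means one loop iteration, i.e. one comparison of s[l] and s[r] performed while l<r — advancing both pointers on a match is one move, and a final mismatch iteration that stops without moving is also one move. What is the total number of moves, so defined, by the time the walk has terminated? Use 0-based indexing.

l=0 r=17: '1'=='1', l++,r--
l=1 r=16: '4'=='4', l++,r--
l=2 r=15: '4'=='4', l++,r--
l=3 r=14: '4'=='4', l++,r--
l=4 r=13: '6'=='6', l++,r--
l=5 r=12: '4'=='4', l++,r--
l=6 r=11: '9'=='9', l++,r--
l=7 r=10: '9'=='9', l++,r--
l=8 r=9: '9'=='9', l++,r--

9 moves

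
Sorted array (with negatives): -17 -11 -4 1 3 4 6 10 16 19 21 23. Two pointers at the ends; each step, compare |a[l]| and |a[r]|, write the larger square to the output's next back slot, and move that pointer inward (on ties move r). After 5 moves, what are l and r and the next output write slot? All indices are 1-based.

l=2, r=8, next write slot=7

[1,12] |-17|<=|23| out[12]=529 → r--
[1,11] |-17|<=|21| out[11]=441 → r--
[1,10] |-17|<=|19| out[10]=361 → r--
[1,9] |-17|>|16| out[9]=289 → l++
[2,9] |-11|<=|16| out[8]=256 → r--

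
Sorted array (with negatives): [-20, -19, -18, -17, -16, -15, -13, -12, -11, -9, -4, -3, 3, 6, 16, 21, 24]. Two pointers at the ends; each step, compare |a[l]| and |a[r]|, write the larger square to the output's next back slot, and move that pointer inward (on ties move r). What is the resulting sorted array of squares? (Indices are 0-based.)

[9, 9, 16, 36, 81, 121, 144, 169, 225, 256, 256, 289, 324, 361, 400, 441, 576]

[0,16] |-20|<=|24| out[16]=576 → r--
[0,15] |-20|<=|21| out[15]=441 → r--
[0,14] |-20|>|16| out[14]=400 → l++
[1,14] |-19|>|16| out[13]=361 → l++
[2,14] |-18|>|16| out[12]=324 → l++
[3,14] |-17|>|16| out[11]=289 → l++
[4,14] |-16|<=|16| out[10]=256 → r--
[4,13] |-16|>|6| out[9]=256 → l++
[5,13] |-15|>|6| out[8]=225 → l++
[6,13] |-13|>|6| out[7]=169 → l++
[7,13] |-12|>|6| out[6]=144 → l++
[8,13] |-11|>|6| out[5]=121 → l++
[9,13] |-9|>|6| out[4]=81 → l++
[10,13] |-4|<=|6| out[3]=36 → r--
[10,12] |-4|>|3| out[2]=16 → l++
[11,12] |-3|<=|3| out[1]=9 → r--
[11,11] |-3|<=|-3| out[0]=9 → r--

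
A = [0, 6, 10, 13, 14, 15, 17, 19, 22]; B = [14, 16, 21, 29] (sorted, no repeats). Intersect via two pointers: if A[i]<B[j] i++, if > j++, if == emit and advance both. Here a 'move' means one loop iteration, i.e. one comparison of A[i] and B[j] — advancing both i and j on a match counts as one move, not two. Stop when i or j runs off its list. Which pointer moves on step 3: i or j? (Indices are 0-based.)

i=0 j=0: 0<14, i++
i=1 j=0: 6<14, i++
i=2 j=0: 10<14, i++

i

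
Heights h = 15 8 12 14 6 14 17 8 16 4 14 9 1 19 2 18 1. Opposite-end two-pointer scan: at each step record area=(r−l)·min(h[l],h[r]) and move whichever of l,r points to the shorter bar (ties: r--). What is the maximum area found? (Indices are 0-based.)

max area = 225

l=0 r=16: min(15,1)*16=16 best=16 *, r--
l=0 r=15: min(15,18)*15=225 best=225 *, l++
l=1 r=15: min(8,18)*14=112 best=225, l++
l=2 r=15: min(12,18)*13=156 best=225, l++
l=3 r=15: min(14,18)*12=168 best=225, l++
l=4 r=15: min(6,18)*11=66 best=225, l++
l=5 r=15: min(14,18)*10=140 best=225, l++
l=6 r=15: min(17,18)*9=153 best=225, l++
l=7 r=15: min(8,18)*8=64 best=225, l++
l=8 r=15: min(16,18)*7=112 best=225, l++
l=9 r=15: min(4,18)*6=24 best=225, l++
l=10 r=15: min(14,18)*5=70 best=225, l++
l=11 r=15: min(9,18)*4=36 best=225, l++
l=12 r=15: min(1,18)*3=3 best=225, l++
l=13 r=15: min(19,18)*2=36 best=225, r--
l=13 r=14: min(19,2)*1=2 best=225, r--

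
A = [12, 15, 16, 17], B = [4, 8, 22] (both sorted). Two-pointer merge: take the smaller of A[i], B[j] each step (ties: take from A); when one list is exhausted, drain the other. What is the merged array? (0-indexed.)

[4, 8, 12, 15, 16, 17, 22]

[i=0,j=0] A[i]=12>B[j]=4 take 4 → j++
[i=0,j=1] A[i]=12>B[j]=8 take 8 → j++
[i=0,j=2] A[i]=12<=B[j]=22 take 12 → i++
[i=1,j=2] A[i]=15<=B[j]=22 take 15 → i++
[i=2,j=2] A[i]=16<=B[j]=22 take 16 → i++
[i=3,j=2] A[i]=17<=B[j]=22 take 17 → i++
[i=4,j=2] A done, take B[j]=22 → j++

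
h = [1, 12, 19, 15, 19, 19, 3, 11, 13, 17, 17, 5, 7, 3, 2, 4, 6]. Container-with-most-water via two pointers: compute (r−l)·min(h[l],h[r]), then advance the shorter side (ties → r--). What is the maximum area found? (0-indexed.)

max area = 136

l=0 r=16: min(1,6)*16=16 best=16 *, l++
l=1 r=16: min(12,6)*15=90 best=90 *, r--
l=1 r=15: min(12,4)*14=56 best=90, r--
l=1 r=14: min(12,2)*13=26 best=90, r--
l=1 r=13: min(12,3)*12=36 best=90, r--
l=1 r=12: min(12,7)*11=77 best=90, r--
l=1 r=11: min(12,5)*10=50 best=90, r--
l=1 r=10: min(12,17)*9=108 best=108 *, l++
l=2 r=10: min(19,17)*8=136 best=136 *, r--
l=2 r=9: min(19,17)*7=119 best=136, r--
l=2 r=8: min(19,13)*6=78 best=136, r--
l=2 r=7: min(19,11)*5=55 best=136, r--
l=2 r=6: min(19,3)*4=12 best=136, r--
l=2 r=5: min(19,19)*3=57 best=136, r--
l=2 r=4: min(19,19)*2=38 best=136, r--
l=2 r=3: min(19,15)*1=15 best=136, r--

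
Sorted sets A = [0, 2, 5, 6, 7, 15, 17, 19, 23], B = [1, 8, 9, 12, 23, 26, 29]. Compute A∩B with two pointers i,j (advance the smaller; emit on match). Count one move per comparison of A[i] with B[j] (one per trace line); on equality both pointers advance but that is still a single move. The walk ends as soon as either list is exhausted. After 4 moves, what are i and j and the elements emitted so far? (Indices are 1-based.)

i=4, j=2, emitted=[]

i=1 j=1: 0<1, i++
i=2 j=1: 2>1, j++
i=2 j=2: 2<8, i++
i=3 j=2: 5<8, i++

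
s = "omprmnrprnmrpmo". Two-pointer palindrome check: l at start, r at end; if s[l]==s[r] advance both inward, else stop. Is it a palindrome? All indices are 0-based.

palindrome

[0,14] 'o'=='o' → l++,r--
[1,13] 'm'=='m' → l++,r--
[2,12] 'p'=='p' → l++,r--
[3,11] 'r'=='r' → l++,r--
[4,10] 'm'=='m' → l++,r--
[5,9] 'n'=='n' → l++,r--
[6,8] 'r'=='r' → l++,r--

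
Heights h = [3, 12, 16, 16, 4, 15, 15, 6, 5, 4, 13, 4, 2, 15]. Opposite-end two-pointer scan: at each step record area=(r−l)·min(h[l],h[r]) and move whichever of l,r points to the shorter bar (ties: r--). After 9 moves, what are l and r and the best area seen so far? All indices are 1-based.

l=3, r=7, best area=165

[1,14] min(3,15)*13=39 best=39 * → l++
[2,14] min(12,15)*12=144 best=144 * → l++
[3,14] min(16,15)*11=165 best=165 * → r--
[3,13] min(16,2)*10=20 best=165 → r--
[3,12] min(16,4)*9=36 best=165 → r--
[3,11] min(16,13)*8=104 best=165 → r--
[3,10] min(16,4)*7=28 best=165 → r--
[3,9] min(16,5)*6=30 best=165 → r--
[3,8] min(16,6)*5=30 best=165 → r--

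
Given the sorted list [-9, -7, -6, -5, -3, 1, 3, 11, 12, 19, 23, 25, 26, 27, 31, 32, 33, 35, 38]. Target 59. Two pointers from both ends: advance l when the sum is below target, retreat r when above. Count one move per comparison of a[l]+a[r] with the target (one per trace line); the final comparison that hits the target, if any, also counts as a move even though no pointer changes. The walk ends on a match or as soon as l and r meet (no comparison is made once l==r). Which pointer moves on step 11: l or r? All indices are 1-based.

r

[1,19] -9+38=29 <59 → l++
[2,19] -7+38=31 <59 → l++
[3,19] -6+38=32 <59 → l++
[4,19] -5+38=33 <59 → l++
[5,19] -3+38=35 <59 → l++
[6,19] 1+38=39 <59 → l++
[7,19] 3+38=41 <59 → l++
[8,19] 11+38=49 <59 → l++
[9,19] 12+38=50 <59 → l++
[10,19] 19+38=57 <59 → l++
[11,19] 23+38=61 >59 → r--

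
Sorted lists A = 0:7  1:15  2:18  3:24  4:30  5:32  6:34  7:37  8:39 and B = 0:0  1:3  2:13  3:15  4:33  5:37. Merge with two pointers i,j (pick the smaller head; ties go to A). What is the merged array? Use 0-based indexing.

[0, 3, 7, 13, 15, 15, 18, 24, 30, 32, 33, 34, 37, 37, 39]

[i=0,j=0] A[i]=7>B[j]=0 take 0 → j++
[i=0,j=1] A[i]=7>B[j]=3 take 3 → j++
[i=0,j=2] A[i]=7<=B[j]=13 take 7 → i++
[i=1,j=2] A[i]=15>B[j]=13 take 13 → j++
[i=1,j=3] A[i]=15<=B[j]=15 take 15 → i++
[i=2,j=3] A[i]=18>B[j]=15 take 15 → j++
[i=2,j=4] A[i]=18<=B[j]=33 take 18 → i++
[i=3,j=4] A[i]=24<=B[j]=33 take 24 → i++
[i=4,j=4] A[i]=30<=B[j]=33 take 30 → i++
[i=5,j=4] A[i]=32<=B[j]=33 take 32 → i++
[i=6,j=4] A[i]=34>B[j]=33 take 33 → j++
[i=6,j=5] A[i]=34<=B[j]=37 take 34 → i++
[i=7,j=5] A[i]=37<=B[j]=37 take 37 → i++
[i=8,j=5] A[i]=39>B[j]=37 take 37 → j++
[i=8,j=6] B done, take A[i]=39 → i++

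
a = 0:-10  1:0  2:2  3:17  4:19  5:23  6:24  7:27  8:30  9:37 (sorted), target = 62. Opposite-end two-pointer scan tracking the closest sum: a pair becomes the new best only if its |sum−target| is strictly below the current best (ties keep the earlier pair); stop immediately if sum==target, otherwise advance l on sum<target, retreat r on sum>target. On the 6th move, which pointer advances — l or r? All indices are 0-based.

l

l=0 r=9: -10+37=27 d=35 *, l++
l=1 r=9: 0+37=37 d=25 *, l++
l=2 r=9: 2+37=39 d=23 *, l++
l=3 r=9: 17+37=54 d=8 *, l++
l=4 r=9: 19+37=56 d=6 *, l++
l=5 r=9: 23+37=60 d=2 *, l++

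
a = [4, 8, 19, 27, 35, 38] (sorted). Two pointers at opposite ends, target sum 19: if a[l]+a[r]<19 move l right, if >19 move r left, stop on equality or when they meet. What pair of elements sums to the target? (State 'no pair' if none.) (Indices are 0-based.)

no pair

l=0 r=5: 4+38=42 >19, r--
l=0 r=4: 4+35=39 >19, r--
l=0 r=3: 4+27=31 >19, r--
l=0 r=2: 4+19=23 >19, r--
l=0 r=1: 4+8=12 <19, l++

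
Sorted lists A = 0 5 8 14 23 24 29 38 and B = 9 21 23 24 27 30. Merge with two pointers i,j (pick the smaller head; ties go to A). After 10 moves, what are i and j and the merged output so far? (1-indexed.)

i=7, j=5, merged so far=[0, 5, 8, 9, 14, 21, 23, 23, 24, 24]

[i=1,j=1] A[i]=0<=B[j]=9 take 0 → i++
[i=2,j=1] A[i]=5<=B[j]=9 take 5 → i++
[i=3,j=1] A[i]=8<=B[j]=9 take 8 → i++
[i=4,j=1] A[i]=14>B[j]=9 take 9 → j++
[i=4,j=2] A[i]=14<=B[j]=21 take 14 → i++
[i=5,j=2] A[i]=23>B[j]=21 take 21 → j++
[i=5,j=3] A[i]=23<=B[j]=23 take 23 → i++
[i=6,j=3] A[i]=24>B[j]=23 take 23 → j++
[i=6,j=4] A[i]=24<=B[j]=24 take 24 → i++
[i=7,j=4] A[i]=29>B[j]=24 take 24 → j++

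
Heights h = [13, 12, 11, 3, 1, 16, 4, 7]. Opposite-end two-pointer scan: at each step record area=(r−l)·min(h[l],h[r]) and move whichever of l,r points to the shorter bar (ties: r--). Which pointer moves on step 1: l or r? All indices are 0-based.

[0,7] min(13,7)*7=49 best=49 * → r--

r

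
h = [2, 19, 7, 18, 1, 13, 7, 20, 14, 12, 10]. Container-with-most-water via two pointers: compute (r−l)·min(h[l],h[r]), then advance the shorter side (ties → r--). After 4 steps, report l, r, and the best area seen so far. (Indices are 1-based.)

l=2, r=8, best area=98

l=1 r=11: min(2,10)*10=20 best=20 *, l++
l=2 r=11: min(19,10)*9=90 best=90 *, r--
l=2 r=10: min(19,12)*8=96 best=96 *, r--
l=2 r=9: min(19,14)*7=98 best=98 *, r--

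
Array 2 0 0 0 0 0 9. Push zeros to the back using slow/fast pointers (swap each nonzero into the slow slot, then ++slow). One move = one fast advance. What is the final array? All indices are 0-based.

(s=0,f=0) a[fast]=2≠0 swap→a[0]=2 → slow++,fast++
(s=1,f=1) a[fast]=0 → fast++
(s=1,f=2) a[fast]=0 → fast++
(s=1,f=3) a[fast]=0 → fast++
(s=1,f=4) a[fast]=0 → fast++
(s=1,f=5) a[fast]=0 → fast++
(s=1,f=6) a[fast]=9≠0 swap→a[1]=9 → slow++,fast++

[2, 9, 0, 0, 0, 0, 0]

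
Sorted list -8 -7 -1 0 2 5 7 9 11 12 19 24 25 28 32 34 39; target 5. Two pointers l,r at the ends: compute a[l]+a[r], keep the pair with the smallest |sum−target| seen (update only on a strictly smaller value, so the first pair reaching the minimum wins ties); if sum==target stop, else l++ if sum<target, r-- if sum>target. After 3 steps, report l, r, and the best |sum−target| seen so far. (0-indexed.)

l=0 r=16: -8+39=31 d=26 *, r--
l=0 r=15: -8+34=26 d=21 *, r--
l=0 r=14: -8+32=24 d=19 *, r--

l=0, r=13, best |Δ|=19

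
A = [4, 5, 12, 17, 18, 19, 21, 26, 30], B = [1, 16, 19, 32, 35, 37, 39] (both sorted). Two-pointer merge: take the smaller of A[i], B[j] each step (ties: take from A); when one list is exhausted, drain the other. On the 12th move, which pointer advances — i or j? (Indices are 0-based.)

i=0 j=0: A[i]=4>B[j]=1 take 1, j++
i=0 j=1: A[i]=4<=B[j]=16 take 4, i++
i=1 j=1: A[i]=5<=B[j]=16 take 5, i++
i=2 j=1: A[i]=12<=B[j]=16 take 12, i++
i=3 j=1: A[i]=17>B[j]=16 take 16, j++
i=3 j=2: A[i]=17<=B[j]=19 take 17, i++
i=4 j=2: A[i]=18<=B[j]=19 take 18, i++
i=5 j=2: A[i]=19<=B[j]=19 take 19, i++
i=6 j=2: A[i]=21>B[j]=19 take 19, j++
i=6 j=3: A[i]=21<=B[j]=32 take 21, i++
i=7 j=3: A[i]=26<=B[j]=32 take 26, i++
i=8 j=3: A[i]=30<=B[j]=32 take 30, i++

i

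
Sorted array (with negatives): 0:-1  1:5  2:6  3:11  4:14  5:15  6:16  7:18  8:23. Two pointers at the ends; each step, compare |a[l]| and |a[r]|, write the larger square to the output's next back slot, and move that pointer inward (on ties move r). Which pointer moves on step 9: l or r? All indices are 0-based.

r

[0,8] |-1|<=|23| out[8]=529 → r--
[0,7] |-1|<=|18| out[7]=324 → r--
[0,6] |-1|<=|16| out[6]=256 → r--
[0,5] |-1|<=|15| out[5]=225 → r--
[0,4] |-1|<=|14| out[4]=196 → r--
[0,3] |-1|<=|11| out[3]=121 → r--
[0,2] |-1|<=|6| out[2]=36 → r--
[0,1] |-1|<=|5| out[1]=25 → r--
[0,0] |-1|<=|-1| out[0]=1 → r--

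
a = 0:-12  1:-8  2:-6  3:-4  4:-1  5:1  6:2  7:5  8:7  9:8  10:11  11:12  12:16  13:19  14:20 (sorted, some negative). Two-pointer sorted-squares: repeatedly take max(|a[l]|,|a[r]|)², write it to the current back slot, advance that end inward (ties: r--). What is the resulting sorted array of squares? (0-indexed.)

[0,14] |-12|<=|20| out[14]=400 → r--
[0,13] |-12|<=|19| out[13]=361 → r--
[0,12] |-12|<=|16| out[12]=256 → r--
[0,11] |-12|<=|12| out[11]=144 → r--
[0,10] |-12|>|11| out[10]=144 → l++
[1,10] |-8|<=|11| out[9]=121 → r--
[1,9] |-8|<=|8| out[8]=64 → r--
[1,8] |-8|>|7| out[7]=64 → l++
[2,8] |-6|<=|7| out[6]=49 → r--
[2,7] |-6|>|5| out[5]=36 → l++
[3,7] |-4|<=|5| out[4]=25 → r--
[3,6] |-4|>|2| out[3]=16 → l++
[4,6] |-1|<=|2| out[2]=4 → r--
[4,5] |-1|<=|1| out[1]=1 → r--
[4,4] |-1|<=|-1| out[0]=1 → r--

[1, 1, 4, 16, 25, 36, 49, 64, 64, 121, 144, 144, 256, 361, 400]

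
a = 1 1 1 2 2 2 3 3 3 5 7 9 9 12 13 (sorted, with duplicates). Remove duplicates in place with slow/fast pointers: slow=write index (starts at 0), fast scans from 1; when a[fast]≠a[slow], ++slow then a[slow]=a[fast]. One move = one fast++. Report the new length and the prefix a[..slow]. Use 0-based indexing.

length 8; prefix = [1, 2, 3, 5, 7, 9, 12, 13]

(s=0,f=1) a[fast]=1=a[slow] dup → fast++
(s=0,f=2) a[fast]=1=a[slow] dup → fast++
(s=0,f=3) a[fast]=2≠a[slow]=1 write a[1]=2 → slow++,fast++
(s=1,f=4) a[fast]=2=a[slow] dup → fast++
(s=1,f=5) a[fast]=2=a[slow] dup → fast++
(s=1,f=6) a[fast]=3≠a[slow]=2 write a[2]=3 → slow++,fast++
(s=2,f=7) a[fast]=3=a[slow] dup → fast++
(s=2,f=8) a[fast]=3=a[slow] dup → fast++
(s=2,f=9) a[fast]=5≠a[slow]=3 write a[3]=5 → slow++,fast++
(s=3,f=10) a[fast]=7≠a[slow]=5 write a[4]=7 → slow++,fast++
(s=4,f=11) a[fast]=9≠a[slow]=7 write a[5]=9 → slow++,fast++
(s=5,f=12) a[fast]=9=a[slow] dup → fast++
(s=5,f=13) a[fast]=12≠a[slow]=9 write a[6]=12 → slow++,fast++
(s=6,f=14) a[fast]=13≠a[slow]=12 write a[7]=13 → slow++,fast++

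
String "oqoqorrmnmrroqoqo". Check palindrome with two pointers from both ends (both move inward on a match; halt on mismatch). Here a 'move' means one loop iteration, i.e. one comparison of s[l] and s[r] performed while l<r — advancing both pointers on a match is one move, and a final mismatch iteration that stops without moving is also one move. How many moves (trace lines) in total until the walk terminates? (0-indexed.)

8 moves

[0,16] 'o'=='o' → l++,r--
[1,15] 'q'=='q' → l++,r--
[2,14] 'o'=='o' → l++,r--
[3,13] 'q'=='q' → l++,r--
[4,12] 'o'=='o' → l++,r--
[5,11] 'r'=='r' → l++,r--
[6,10] 'r'=='r' → l++,r--
[7,9] 'm'=='m' → l++,r--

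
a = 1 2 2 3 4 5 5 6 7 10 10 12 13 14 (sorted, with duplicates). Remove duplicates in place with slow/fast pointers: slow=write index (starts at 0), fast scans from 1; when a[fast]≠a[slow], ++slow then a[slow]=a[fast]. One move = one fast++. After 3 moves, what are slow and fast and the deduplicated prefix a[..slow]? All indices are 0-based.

slow=2, fast=4, prefix=[1, 2, 3]

slow=0 fast=1: a[fast]=2≠a[slow]=1 write a[1]=2, slow++,fast++
slow=1 fast=2: a[fast]=2=a[slow] dup, fast++
slow=1 fast=3: a[fast]=3≠a[slow]=2 write a[2]=3, slow++,fast++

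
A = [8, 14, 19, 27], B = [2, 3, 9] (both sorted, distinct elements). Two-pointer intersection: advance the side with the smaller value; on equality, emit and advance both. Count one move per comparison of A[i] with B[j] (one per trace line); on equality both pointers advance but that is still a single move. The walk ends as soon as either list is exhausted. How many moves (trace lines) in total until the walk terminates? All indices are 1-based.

[i=1,j=1] 8>2 → j++
[i=1,j=2] 8>3 → j++
[i=1,j=3] 8<9 → i++
[i=2,j=3] 14>9 → j++

4 moves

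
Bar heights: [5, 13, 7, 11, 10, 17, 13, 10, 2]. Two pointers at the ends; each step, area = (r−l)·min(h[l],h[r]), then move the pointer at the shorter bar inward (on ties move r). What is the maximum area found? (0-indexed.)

l=0 r=8: min(5,2)*8=16 best=16 *, r--
l=0 r=7: min(5,10)*7=35 best=35 *, l++
l=1 r=7: min(13,10)*6=60 best=60 *, r--
l=1 r=6: min(13,13)*5=65 best=65 *, r--
l=1 r=5: min(13,17)*4=52 best=65, l++
l=2 r=5: min(7,17)*3=21 best=65, l++
l=3 r=5: min(11,17)*2=22 best=65, l++
l=4 r=5: min(10,17)*1=10 best=65, l++

max area = 65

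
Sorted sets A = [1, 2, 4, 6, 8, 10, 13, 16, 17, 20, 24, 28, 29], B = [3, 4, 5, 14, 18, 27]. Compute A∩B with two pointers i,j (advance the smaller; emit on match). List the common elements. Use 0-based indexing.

intersection = [4]

[i=0,j=0] 1<3 → i++
[i=1,j=0] 2<3 → i++
[i=2,j=0] 4>3 → j++
[i=2,j=1] 4==4 emit → i++,j++
[i=3,j=2] 6>5 → j++
[i=3,j=3] 6<14 → i++
[i=4,j=3] 8<14 → i++
[i=5,j=3] 10<14 → i++
[i=6,j=3] 13<14 → i++
[i=7,j=3] 16>14 → j++
[i=7,j=4] 16<18 → i++
[i=8,j=4] 17<18 → i++
[i=9,j=4] 20>18 → j++
[i=9,j=5] 20<27 → i++
[i=10,j=5] 24<27 → i++
[i=11,j=5] 28>27 → j++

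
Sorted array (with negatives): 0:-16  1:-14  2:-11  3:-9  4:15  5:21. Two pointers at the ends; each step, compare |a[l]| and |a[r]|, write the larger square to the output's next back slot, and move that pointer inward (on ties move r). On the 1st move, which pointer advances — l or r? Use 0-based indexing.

r

[0,5] |-16|<=|21| out[5]=441 → r--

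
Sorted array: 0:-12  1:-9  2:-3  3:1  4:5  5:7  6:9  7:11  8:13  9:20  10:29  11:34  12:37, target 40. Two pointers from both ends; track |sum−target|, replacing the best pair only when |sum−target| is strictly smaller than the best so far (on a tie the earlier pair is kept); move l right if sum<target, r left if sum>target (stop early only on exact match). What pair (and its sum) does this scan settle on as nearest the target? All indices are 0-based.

l=0 r=12: -12+37=25 d=15 *, l++
l=1 r=12: -9+37=28 d=12 *, l++
l=2 r=12: -3+37=34 d=6 *, l++
l=3 r=12: 1+37=38 d=2 *, l++
l=4 r=12: 5+37=42 d=2, r--
l=4 r=11: 5+34=39 d=1 *, l++
l=5 r=11: 7+34=41 d=1, r--
l=5 r=10: 7+29=36 d=4, l++
l=6 r=10: 9+29=38 d=2, l++
l=7 r=10: 11+29=40 d=0 *, stop

pair (11, 29) with sum 40 (|Δ|=0)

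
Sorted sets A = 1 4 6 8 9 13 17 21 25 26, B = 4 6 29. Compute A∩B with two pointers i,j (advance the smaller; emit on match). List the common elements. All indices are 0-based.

i=0 j=0: 1<4, i++
i=1 j=0: 4==4 emit, i++,j++
i=2 j=1: 6==6 emit, i++,j++
i=3 j=2: 8<29, i++
i=4 j=2: 9<29, i++
i=5 j=2: 13<29, i++
i=6 j=2: 17<29, i++
i=7 j=2: 21<29, i++
i=8 j=2: 25<29, i++
i=9 j=2: 26<29, i++

intersection = [4, 6]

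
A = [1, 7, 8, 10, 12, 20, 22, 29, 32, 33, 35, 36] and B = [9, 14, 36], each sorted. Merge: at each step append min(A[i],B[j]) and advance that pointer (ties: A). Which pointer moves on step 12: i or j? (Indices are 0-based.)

i=0 j=0: A[i]=1<=B[j]=9 take 1, i++
i=1 j=0: A[i]=7<=B[j]=9 take 7, i++
i=2 j=0: A[i]=8<=B[j]=9 take 8, i++
i=3 j=0: A[i]=10>B[j]=9 take 9, j++
i=3 j=1: A[i]=10<=B[j]=14 take 10, i++
i=4 j=1: A[i]=12<=B[j]=14 take 12, i++
i=5 j=1: A[i]=20>B[j]=14 take 14, j++
i=5 j=2: A[i]=20<=B[j]=36 take 20, i++
i=6 j=2: A[i]=22<=B[j]=36 take 22, i++
i=7 j=2: A[i]=29<=B[j]=36 take 29, i++
i=8 j=2: A[i]=32<=B[j]=36 take 32, i++
i=9 j=2: A[i]=33<=B[j]=36 take 33, i++

i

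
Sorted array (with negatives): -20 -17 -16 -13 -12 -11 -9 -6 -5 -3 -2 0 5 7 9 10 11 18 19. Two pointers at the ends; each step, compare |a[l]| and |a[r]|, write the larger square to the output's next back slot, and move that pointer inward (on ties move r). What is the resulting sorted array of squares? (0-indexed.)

l=0 r=18: |-20|>|19| out[18]=400, l++
l=1 r=18: |-17|<=|19| out[17]=361, r--
l=1 r=17: |-17|<=|18| out[16]=324, r--
l=1 r=16: |-17|>|11| out[15]=289, l++
l=2 r=16: |-16|>|11| out[14]=256, l++
l=3 r=16: |-13|>|11| out[13]=169, l++
l=4 r=16: |-12|>|11| out[12]=144, l++
l=5 r=16: |-11|<=|11| out[11]=121, r--
l=5 r=15: |-11|>|10| out[10]=121, l++
l=6 r=15: |-9|<=|10| out[9]=100, r--
l=6 r=14: |-9|<=|9| out[8]=81, r--
l=6 r=13: |-9|>|7| out[7]=81, l++
l=7 r=13: |-6|<=|7| out[6]=49, r--
l=7 r=12: |-6|>|5| out[5]=36, l++
l=8 r=12: |-5|<=|5| out[4]=25, r--
l=8 r=11: |-5|>|0| out[3]=25, l++
l=9 r=11: |-3|>|0| out[2]=9, l++
l=10 r=11: |-2|>|0| out[1]=4, l++
l=11 r=11: |0|<=|0| out[0]=0, r--

[0, 4, 9, 25, 25, 36, 49, 81, 81, 100, 121, 121, 144, 169, 256, 289, 324, 361, 400]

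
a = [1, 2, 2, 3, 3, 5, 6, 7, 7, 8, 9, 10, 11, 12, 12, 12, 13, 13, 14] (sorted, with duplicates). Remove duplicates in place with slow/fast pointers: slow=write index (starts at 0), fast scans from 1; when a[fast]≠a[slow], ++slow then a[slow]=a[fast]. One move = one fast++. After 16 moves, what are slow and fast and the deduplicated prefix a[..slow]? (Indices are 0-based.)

slow=11, fast=17, prefix=[1, 2, 3, 5, 6, 7, 8, 9, 10, 11, 12, 13]

slow=0 fast=1: a[fast]=2≠a[slow]=1 write a[1]=2, slow++,fast++
slow=1 fast=2: a[fast]=2=a[slow] dup, fast++
slow=1 fast=3: a[fast]=3≠a[slow]=2 write a[2]=3, slow++,fast++
slow=2 fast=4: a[fast]=3=a[slow] dup, fast++
slow=2 fast=5: a[fast]=5≠a[slow]=3 write a[3]=5, slow++,fast++
slow=3 fast=6: a[fast]=6≠a[slow]=5 write a[4]=6, slow++,fast++
slow=4 fast=7: a[fast]=7≠a[slow]=6 write a[5]=7, slow++,fast++
slow=5 fast=8: a[fast]=7=a[slow] dup, fast++
slow=5 fast=9: a[fast]=8≠a[slow]=7 write a[6]=8, slow++,fast++
slow=6 fast=10: a[fast]=9≠a[slow]=8 write a[7]=9, slow++,fast++
slow=7 fast=11: a[fast]=10≠a[slow]=9 write a[8]=10, slow++,fast++
slow=8 fast=12: a[fast]=11≠a[slow]=10 write a[9]=11, slow++,fast++
slow=9 fast=13: a[fast]=12≠a[slow]=11 write a[10]=12, slow++,fast++
slow=10 fast=14: a[fast]=12=a[slow] dup, fast++
slow=10 fast=15: a[fast]=12=a[slow] dup, fast++
slow=10 fast=16: a[fast]=13≠a[slow]=12 write a[11]=13, slow++,fast++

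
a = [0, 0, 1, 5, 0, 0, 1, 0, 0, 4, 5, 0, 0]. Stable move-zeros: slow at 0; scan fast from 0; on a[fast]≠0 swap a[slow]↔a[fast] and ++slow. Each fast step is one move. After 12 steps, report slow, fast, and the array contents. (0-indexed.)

slow=5, fast=12, a=[1, 5, 1, 4, 5, 0, 0, 0, 0, 0, 0, 0, 0]

slow=0 fast=0: a[fast]=0, fast++
slow=0 fast=1: a[fast]=0, fast++
slow=0 fast=2: a[fast]=1≠0 swap→a[0]=1, slow++,fast++
slow=1 fast=3: a[fast]=5≠0 swap→a[1]=5, slow++,fast++
slow=2 fast=4: a[fast]=0, fast++
slow=2 fast=5: a[fast]=0, fast++
slow=2 fast=6: a[fast]=1≠0 swap→a[2]=1, slow++,fast++
slow=3 fast=7: a[fast]=0, fast++
slow=3 fast=8: a[fast]=0, fast++
slow=3 fast=9: a[fast]=4≠0 swap→a[3]=4, slow++,fast++
slow=4 fast=10: a[fast]=5≠0 swap→a[4]=5, slow++,fast++
slow=5 fast=11: a[fast]=0, fast++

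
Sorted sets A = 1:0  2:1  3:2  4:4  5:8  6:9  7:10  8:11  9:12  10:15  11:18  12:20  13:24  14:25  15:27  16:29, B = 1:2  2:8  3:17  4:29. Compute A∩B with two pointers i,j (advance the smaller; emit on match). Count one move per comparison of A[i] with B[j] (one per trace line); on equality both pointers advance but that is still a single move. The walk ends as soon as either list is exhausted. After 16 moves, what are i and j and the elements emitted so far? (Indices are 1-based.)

i=16, j=4, emitted=[2, 8]

[i=1,j=1] 0<2 → i++
[i=2,j=1] 1<2 → i++
[i=3,j=1] 2==2 emit → i++,j++
[i=4,j=2] 4<8 → i++
[i=5,j=2] 8==8 emit → i++,j++
[i=6,j=3] 9<17 → i++
[i=7,j=3] 10<17 → i++
[i=8,j=3] 11<17 → i++
[i=9,j=3] 12<17 → i++
[i=10,j=3] 15<17 → i++
[i=11,j=3] 18>17 → j++
[i=11,j=4] 18<29 → i++
[i=12,j=4] 20<29 → i++
[i=13,j=4] 24<29 → i++
[i=14,j=4] 25<29 → i++
[i=15,j=4] 27<29 → i++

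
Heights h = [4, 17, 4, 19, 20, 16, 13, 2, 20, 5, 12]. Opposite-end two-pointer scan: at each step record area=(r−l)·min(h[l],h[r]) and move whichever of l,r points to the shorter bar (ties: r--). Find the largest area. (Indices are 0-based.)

l=0 r=10: min(4,12)*10=40 best=40 *, l++
l=1 r=10: min(17,12)*9=108 best=108 *, r--
l=1 r=9: min(17,5)*8=40 best=108, r--
l=1 r=8: min(17,20)*7=119 best=119 *, l++
l=2 r=8: min(4,20)*6=24 best=119, l++
l=3 r=8: min(19,20)*5=95 best=119, l++
l=4 r=8: min(20,20)*4=80 best=119, r--
l=4 r=7: min(20,2)*3=6 best=119, r--
l=4 r=6: min(20,13)*2=26 best=119, r--
l=4 r=5: min(20,16)*1=16 best=119, r--

max area = 119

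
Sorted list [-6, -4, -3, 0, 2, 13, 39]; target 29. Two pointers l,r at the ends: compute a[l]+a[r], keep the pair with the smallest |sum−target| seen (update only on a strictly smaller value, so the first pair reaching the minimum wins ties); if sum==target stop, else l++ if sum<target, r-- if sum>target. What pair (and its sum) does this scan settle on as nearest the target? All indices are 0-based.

[0,6] -6+39=33 d=4 * → r--
[0,5] -6+13=7 d=22 → l++
[1,5] -4+13=9 d=20 → l++
[2,5] -3+13=10 d=19 → l++
[3,5] 0+13=13 d=16 → l++
[4,5] 2+13=15 d=14 → l++

pair (-6, 39) with sum 33 (|Δ|=4)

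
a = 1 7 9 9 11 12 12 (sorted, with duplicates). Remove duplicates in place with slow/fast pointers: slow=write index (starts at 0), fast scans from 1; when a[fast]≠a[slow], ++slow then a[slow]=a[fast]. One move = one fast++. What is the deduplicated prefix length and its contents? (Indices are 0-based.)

length 5; prefix = [1, 7, 9, 11, 12]

(s=0,f=1) a[fast]=7≠a[slow]=1 write a[1]=7 → slow++,fast++
(s=1,f=2) a[fast]=9≠a[slow]=7 write a[2]=9 → slow++,fast++
(s=2,f=3) a[fast]=9=a[slow] dup → fast++
(s=2,f=4) a[fast]=11≠a[slow]=9 write a[3]=11 → slow++,fast++
(s=3,f=5) a[fast]=12≠a[slow]=11 write a[4]=12 → slow++,fast++
(s=4,f=6) a[fast]=12=a[slow] dup → fast++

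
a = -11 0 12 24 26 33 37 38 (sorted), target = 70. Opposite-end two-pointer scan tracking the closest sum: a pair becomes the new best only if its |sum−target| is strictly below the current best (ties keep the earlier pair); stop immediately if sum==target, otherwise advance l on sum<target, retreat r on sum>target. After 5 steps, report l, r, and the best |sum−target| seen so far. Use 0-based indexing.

l=5, r=7, best |Δ|=6

[0,7] -11+38=27 d=43 * → l++
[1,7] 0+38=38 d=32 * → l++
[2,7] 12+38=50 d=20 * → l++
[3,7] 24+38=62 d=8 * → l++
[4,7] 26+38=64 d=6 * → l++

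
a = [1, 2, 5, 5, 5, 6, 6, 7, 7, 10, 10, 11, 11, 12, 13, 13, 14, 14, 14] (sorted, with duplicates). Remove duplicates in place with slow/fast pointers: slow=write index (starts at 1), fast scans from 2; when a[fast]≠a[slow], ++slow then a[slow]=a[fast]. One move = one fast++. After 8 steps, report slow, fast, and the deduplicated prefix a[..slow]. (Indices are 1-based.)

slow=5, fast=10, prefix=[1, 2, 5, 6, 7]

slow=1 fast=2: a[fast]=2≠a[slow]=1 write a[2]=2, slow++,fast++
slow=2 fast=3: a[fast]=5≠a[slow]=2 write a[3]=5, slow++,fast++
slow=3 fast=4: a[fast]=5=a[slow] dup, fast++
slow=3 fast=5: a[fast]=5=a[slow] dup, fast++
slow=3 fast=6: a[fast]=6≠a[slow]=5 write a[4]=6, slow++,fast++
slow=4 fast=7: a[fast]=6=a[slow] dup, fast++
slow=4 fast=8: a[fast]=7≠a[slow]=6 write a[5]=7, slow++,fast++
slow=5 fast=9: a[fast]=7=a[slow] dup, fast++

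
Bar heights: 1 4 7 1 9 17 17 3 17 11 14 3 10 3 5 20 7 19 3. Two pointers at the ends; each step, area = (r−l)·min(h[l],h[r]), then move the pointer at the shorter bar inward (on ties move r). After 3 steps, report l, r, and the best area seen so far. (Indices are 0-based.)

l=2, r=17, best area=64

[0,18] min(1,3)*18=18 best=18 * → l++
[1,18] min(4,3)*17=51 best=51 * → r--
[1,17] min(4,19)*16=64 best=64 * → l++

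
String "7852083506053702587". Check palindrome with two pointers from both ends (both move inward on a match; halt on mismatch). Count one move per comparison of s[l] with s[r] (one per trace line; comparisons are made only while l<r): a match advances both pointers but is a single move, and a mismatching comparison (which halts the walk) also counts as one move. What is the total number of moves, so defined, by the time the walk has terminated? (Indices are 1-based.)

6 moves

[1,19] '7'=='7' → l++,r--
[2,18] '8'=='8' → l++,r--
[3,17] '5'=='5' → l++,r--
[4,16] '2'=='2' → l++,r--
[5,15] '0'=='0' → l++,r--
[6,14] '8'!='7' → stop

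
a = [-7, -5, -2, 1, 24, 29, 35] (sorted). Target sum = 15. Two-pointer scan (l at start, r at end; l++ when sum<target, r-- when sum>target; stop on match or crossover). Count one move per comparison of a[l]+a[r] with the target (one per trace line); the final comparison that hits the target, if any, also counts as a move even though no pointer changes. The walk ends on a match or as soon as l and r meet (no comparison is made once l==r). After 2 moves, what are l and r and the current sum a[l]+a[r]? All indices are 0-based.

[0,6] -7+35=28 >15 → r--
[0,5] -7+29=22 >15 → r--

l=0, r=4, sum=17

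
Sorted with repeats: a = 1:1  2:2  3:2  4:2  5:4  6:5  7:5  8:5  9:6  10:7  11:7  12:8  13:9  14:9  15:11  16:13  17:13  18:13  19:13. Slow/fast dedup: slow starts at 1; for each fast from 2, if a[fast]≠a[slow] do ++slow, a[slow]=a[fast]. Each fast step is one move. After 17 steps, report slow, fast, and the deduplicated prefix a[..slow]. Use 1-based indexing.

slow=10, fast=19, prefix=[1, 2, 4, 5, 6, 7, 8, 9, 11, 13]

(s=1,f=2) a[fast]=2≠a[slow]=1 write a[2]=2 → slow++,fast++
(s=2,f=3) a[fast]=2=a[slow] dup → fast++
(s=2,f=4) a[fast]=2=a[slow] dup → fast++
(s=2,f=5) a[fast]=4≠a[slow]=2 write a[3]=4 → slow++,fast++
(s=3,f=6) a[fast]=5≠a[slow]=4 write a[4]=5 → slow++,fast++
(s=4,f=7) a[fast]=5=a[slow] dup → fast++
(s=4,f=8) a[fast]=5=a[slow] dup → fast++
(s=4,f=9) a[fast]=6≠a[slow]=5 write a[5]=6 → slow++,fast++
(s=5,f=10) a[fast]=7≠a[slow]=6 write a[6]=7 → slow++,fast++
(s=6,f=11) a[fast]=7=a[slow] dup → fast++
(s=6,f=12) a[fast]=8≠a[slow]=7 write a[7]=8 → slow++,fast++
(s=7,f=13) a[fast]=9≠a[slow]=8 write a[8]=9 → slow++,fast++
(s=8,f=14) a[fast]=9=a[slow] dup → fast++
(s=8,f=15) a[fast]=11≠a[slow]=9 write a[9]=11 → slow++,fast++
(s=9,f=16) a[fast]=13≠a[slow]=11 write a[10]=13 → slow++,fast++
(s=10,f=17) a[fast]=13=a[slow] dup → fast++
(s=10,f=18) a[fast]=13=a[slow] dup → fast++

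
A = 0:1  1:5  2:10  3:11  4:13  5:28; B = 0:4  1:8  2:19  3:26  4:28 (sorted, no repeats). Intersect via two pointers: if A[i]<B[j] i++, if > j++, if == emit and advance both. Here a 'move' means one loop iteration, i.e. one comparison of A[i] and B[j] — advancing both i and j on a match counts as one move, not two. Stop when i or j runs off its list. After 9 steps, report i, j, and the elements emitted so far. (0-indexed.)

i=5, j=4, emitted=[]

[i=0,j=0] 1<4 → i++
[i=1,j=0] 5>4 → j++
[i=1,j=1] 5<8 → i++
[i=2,j=1] 10>8 → j++
[i=2,j=2] 10<19 → i++
[i=3,j=2] 11<19 → i++
[i=4,j=2] 13<19 → i++
[i=5,j=2] 28>19 → j++
[i=5,j=3] 28>26 → j++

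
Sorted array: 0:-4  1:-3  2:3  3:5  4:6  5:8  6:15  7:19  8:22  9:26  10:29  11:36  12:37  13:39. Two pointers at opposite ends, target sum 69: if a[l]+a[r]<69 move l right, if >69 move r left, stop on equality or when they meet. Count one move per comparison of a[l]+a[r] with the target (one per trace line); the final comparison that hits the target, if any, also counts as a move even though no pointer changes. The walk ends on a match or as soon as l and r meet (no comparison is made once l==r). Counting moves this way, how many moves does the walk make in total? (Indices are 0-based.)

[0,13] -4+39=35 <69 → l++
[1,13] -3+39=36 <69 → l++
[2,13] 3+39=42 <69 → l++
[3,13] 5+39=44 <69 → l++
[4,13] 6+39=45 <69 → l++
[5,13] 8+39=47 <69 → l++
[6,13] 15+39=54 <69 → l++
[7,13] 19+39=58 <69 → l++
[8,13] 22+39=61 <69 → l++
[9,13] 26+39=65 <69 → l++
[10,13] 29+39=68 <69 → l++
[11,13] 36+39=75 >69 → r--
[11,12] 36+37=73 >69 → r--

13 moves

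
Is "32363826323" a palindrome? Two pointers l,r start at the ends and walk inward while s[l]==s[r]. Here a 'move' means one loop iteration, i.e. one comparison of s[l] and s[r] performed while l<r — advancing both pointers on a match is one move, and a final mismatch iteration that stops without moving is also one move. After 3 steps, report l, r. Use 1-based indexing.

l=4, r=8

[1,11] '3'=='3' → l++,r--
[2,10] '2'=='2' → l++,r--
[3,9] '3'=='3' → l++,r--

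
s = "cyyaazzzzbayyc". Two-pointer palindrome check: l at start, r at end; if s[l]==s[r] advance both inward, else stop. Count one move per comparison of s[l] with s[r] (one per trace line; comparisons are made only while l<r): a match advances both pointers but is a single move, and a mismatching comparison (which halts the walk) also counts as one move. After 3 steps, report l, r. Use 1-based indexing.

l=4, r=11

[1,14] 'c'=='c' → l++,r--
[2,13] 'y'=='y' → l++,r--
[3,12] 'y'=='y' → l++,r--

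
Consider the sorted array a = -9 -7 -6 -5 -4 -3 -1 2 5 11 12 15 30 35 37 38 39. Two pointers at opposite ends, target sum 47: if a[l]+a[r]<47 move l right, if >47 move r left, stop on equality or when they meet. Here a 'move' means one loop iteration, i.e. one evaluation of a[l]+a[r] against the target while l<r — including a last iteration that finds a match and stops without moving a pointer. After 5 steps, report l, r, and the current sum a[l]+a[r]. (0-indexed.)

l=5, r=16, sum=36

l=0 r=16: -9+39=30 <47, l++
l=1 r=16: -7+39=32 <47, l++
l=2 r=16: -6+39=33 <47, l++
l=3 r=16: -5+39=34 <47, l++
l=4 r=16: -4+39=35 <47, l++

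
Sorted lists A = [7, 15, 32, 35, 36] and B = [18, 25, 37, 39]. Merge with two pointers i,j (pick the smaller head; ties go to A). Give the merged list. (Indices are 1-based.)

[7, 15, 18, 25, 32, 35, 36, 37, 39]

[i=1,j=1] A[i]=7<=B[j]=18 take 7 → i++
[i=2,j=1] A[i]=15<=B[j]=18 take 15 → i++
[i=3,j=1] A[i]=32>B[j]=18 take 18 → j++
[i=3,j=2] A[i]=32>B[j]=25 take 25 → j++
[i=3,j=3] A[i]=32<=B[j]=37 take 32 → i++
[i=4,j=3] A[i]=35<=B[j]=37 take 35 → i++
[i=5,j=3] A[i]=36<=B[j]=37 take 36 → i++
[i=6,j=3] A done, take B[j]=37 → j++
[i=6,j=4] A done, take B[j]=39 → j++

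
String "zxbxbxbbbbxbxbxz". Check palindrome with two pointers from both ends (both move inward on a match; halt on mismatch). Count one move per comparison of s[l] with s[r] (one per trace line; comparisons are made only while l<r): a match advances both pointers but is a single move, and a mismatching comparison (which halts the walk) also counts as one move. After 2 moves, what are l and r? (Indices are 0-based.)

[0,15] 'z'=='z' → l++,r--
[1,14] 'x'=='x' → l++,r--

l=2, r=13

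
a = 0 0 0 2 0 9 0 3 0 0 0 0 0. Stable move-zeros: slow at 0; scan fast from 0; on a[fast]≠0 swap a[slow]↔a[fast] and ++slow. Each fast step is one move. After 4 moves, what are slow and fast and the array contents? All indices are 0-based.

slow=0 fast=0: a[fast]=0, fast++
slow=0 fast=1: a[fast]=0, fast++
slow=0 fast=2: a[fast]=0, fast++
slow=0 fast=3: a[fast]=2≠0 swap→a[0]=2, slow++,fast++

slow=1, fast=4, a=[2, 0, 0, 0, 0, 9, 0, 3, 0, 0, 0, 0, 0]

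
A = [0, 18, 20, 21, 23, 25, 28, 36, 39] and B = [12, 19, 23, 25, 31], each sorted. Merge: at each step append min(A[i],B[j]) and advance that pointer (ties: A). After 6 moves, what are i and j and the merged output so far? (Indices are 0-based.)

[i=0,j=0] A[i]=0<=B[j]=12 take 0 → i++
[i=1,j=0] A[i]=18>B[j]=12 take 12 → j++
[i=1,j=1] A[i]=18<=B[j]=19 take 18 → i++
[i=2,j=1] A[i]=20>B[j]=19 take 19 → j++
[i=2,j=2] A[i]=20<=B[j]=23 take 20 → i++
[i=3,j=2] A[i]=21<=B[j]=23 take 21 → i++

i=4, j=2, merged so far=[0, 12, 18, 19, 20, 21]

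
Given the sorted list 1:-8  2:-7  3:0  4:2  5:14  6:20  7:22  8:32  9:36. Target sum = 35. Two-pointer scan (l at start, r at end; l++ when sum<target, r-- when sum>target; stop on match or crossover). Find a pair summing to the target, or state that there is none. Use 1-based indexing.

no pair

l=1 r=9: -8+36=28 <35, l++
l=2 r=9: -7+36=29 <35, l++
l=3 r=9: 0+36=36 >35, r--
l=3 r=8: 0+32=32 <35, l++
l=4 r=8: 2+32=34 <35, l++
l=5 r=8: 14+32=46 >35, r--
l=5 r=7: 14+22=36 >35, r--
l=5 r=6: 14+20=34 <35, l++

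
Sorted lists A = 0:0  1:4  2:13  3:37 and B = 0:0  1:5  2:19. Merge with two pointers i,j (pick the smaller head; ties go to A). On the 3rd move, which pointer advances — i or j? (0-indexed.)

i

i=0 j=0: A[i]=0<=B[j]=0 take 0, i++
i=1 j=0: A[i]=4>B[j]=0 take 0, j++
i=1 j=1: A[i]=4<=B[j]=5 take 4, i++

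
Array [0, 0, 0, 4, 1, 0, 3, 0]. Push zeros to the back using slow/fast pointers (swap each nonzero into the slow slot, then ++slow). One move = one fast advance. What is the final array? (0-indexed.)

(s=0,f=0) a[fast]=0 → fast++
(s=0,f=1) a[fast]=0 → fast++
(s=0,f=2) a[fast]=0 → fast++
(s=0,f=3) a[fast]=4≠0 swap→a[0]=4 → slow++,fast++
(s=1,f=4) a[fast]=1≠0 swap→a[1]=1 → slow++,fast++
(s=2,f=5) a[fast]=0 → fast++
(s=2,f=6) a[fast]=3≠0 swap→a[2]=3 → slow++,fast++
(s=3,f=7) a[fast]=0 → fast++

[4, 1, 3, 0, 0, 0, 0, 0]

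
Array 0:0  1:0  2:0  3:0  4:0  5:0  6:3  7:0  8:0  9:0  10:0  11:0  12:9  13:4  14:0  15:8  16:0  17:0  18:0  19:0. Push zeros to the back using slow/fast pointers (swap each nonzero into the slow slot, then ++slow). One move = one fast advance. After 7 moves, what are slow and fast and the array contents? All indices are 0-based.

slow=0 fast=0: a[fast]=0, fast++
slow=0 fast=1: a[fast]=0, fast++
slow=0 fast=2: a[fast]=0, fast++
slow=0 fast=3: a[fast]=0, fast++
slow=0 fast=4: a[fast]=0, fast++
slow=0 fast=5: a[fast]=0, fast++
slow=0 fast=6: a[fast]=3≠0 swap→a[0]=3, slow++,fast++

slow=1, fast=7, a=[3, 0, 0, 0, 0, 0, 0, 0, 0, 0, 0, 0, 9, 4, 0, 8, 0, 0, 0, 0]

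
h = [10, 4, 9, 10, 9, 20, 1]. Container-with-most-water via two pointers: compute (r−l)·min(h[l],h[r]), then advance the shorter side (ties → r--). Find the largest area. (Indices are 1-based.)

l=1 r=7: min(10,1)*6=6 best=6 *, r--
l=1 r=6: min(10,20)*5=50 best=50 *, l++
l=2 r=6: min(4,20)*4=16 best=50, l++
l=3 r=6: min(9,20)*3=27 best=50, l++
l=4 r=6: min(10,20)*2=20 best=50, l++
l=5 r=6: min(9,20)*1=9 best=50, l++

max area = 50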